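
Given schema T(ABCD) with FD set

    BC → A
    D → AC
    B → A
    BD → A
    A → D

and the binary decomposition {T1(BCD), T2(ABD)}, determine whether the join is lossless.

Yes

Common attributes: T1 ∩ T2 = {BD}.
Closure of {BD}: D → AC applies, adding AC. So (BD)⁺ = {ABCD}.
This closure contains every attribute of T1, so T1 ∩ T2 → T1. The join is lossless.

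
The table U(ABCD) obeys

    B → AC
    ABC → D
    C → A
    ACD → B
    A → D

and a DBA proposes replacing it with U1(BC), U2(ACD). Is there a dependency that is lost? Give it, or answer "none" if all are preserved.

none

B → AC: restricted closure across fragments reaches AC.
ABC → D: restricted closure across fragments reaches D.
C → A lies within U2.
ACD → B: restricted closure across fragments reaches B.
A → D lies within U2.
Every dependency is enforceable on the fragments, so the decomposition is dependency-preserving.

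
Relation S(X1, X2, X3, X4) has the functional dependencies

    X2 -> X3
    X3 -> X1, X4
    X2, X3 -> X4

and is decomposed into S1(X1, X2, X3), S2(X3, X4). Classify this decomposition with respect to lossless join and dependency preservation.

lossless and dependency-preserving

Lossless test: (X3)⁺ = {X1, X3, X4}, which contains all of one fragment — lossless.
Dependency preservation: X3 → X1, X4; X2, X3 → X4 are not contained in any single fragment, but the restricted closure of each left-hand side across the fragments still reaches the right-hand side; the remaining FDs each lie inside some fragment. All dependencies are preserved.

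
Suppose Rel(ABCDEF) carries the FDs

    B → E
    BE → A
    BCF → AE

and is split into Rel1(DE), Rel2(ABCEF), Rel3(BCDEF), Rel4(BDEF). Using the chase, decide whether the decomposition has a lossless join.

Chase test. Columns are ABCDEF; row i has aⱼ where attribute j ∈ Reli, else bᵢⱼ.
Initial tableau (one row per fragment):
  row 1: b11 b12 b13 a4 a5 b16
  row 2: a1 a2 a3 b24 a5 a6
  row 3: b31 a2 a3 a4 a5 a6
  row 4: b41 a2 b43 a4 a5 a6
Rows 2 and 3 agree on BE; apply BE→A and equate their A entries.
Rows 2 and 4 agree on BE; apply BE→A and equate their A entries.
Row 3 is now all distinguished symbols — the join is lossless.

Yes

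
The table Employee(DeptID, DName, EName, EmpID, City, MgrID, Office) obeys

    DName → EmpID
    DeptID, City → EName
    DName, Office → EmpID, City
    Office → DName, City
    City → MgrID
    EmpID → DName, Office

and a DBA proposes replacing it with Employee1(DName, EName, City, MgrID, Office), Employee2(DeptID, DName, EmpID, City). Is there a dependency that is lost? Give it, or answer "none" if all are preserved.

DeptID, City → EName

Check DeptID, City → EName: no single fragment contains all of {DeptID, EName, City}, and the restricted closure of {DeptID, City} across the fragments never reaches {EName}.
DName → EmpID is preserved.
DName, Office → EmpID, City is preserved.
Office → DName, City is preserved.
City → MgrID is preserved.
EmpID → DName, Office is preserved.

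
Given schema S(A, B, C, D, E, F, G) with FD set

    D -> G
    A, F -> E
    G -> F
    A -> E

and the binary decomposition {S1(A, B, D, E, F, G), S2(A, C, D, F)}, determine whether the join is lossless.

No

Common attributes: S1 ∩ S2 = {A, D, F}.
Closure of {A, D, F}: D → G applies, adding G; A, F → E applies, adding E. So (A, D, F)⁺ = {A, D, E, F, G}.
The closure contains neither all of S1 = {A, B, D, E, F, G} nor all of S2 = {A, C, D, F}, so the common attributes are not a superkey of either fragment. The join is lossy.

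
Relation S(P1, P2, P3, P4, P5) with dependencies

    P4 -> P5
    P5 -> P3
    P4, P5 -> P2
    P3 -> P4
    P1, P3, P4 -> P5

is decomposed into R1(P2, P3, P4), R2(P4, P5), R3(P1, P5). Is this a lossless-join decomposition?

Yes

Chase test. Columns are P1, P2, P3, P4, P5; row i has aⱼ where attribute j ∈ Ri, else bᵢⱼ.
Initial tableau (one row per fragment):
  row 1: b11 a2 a3 a4 b15
  row 2: b21 b22 b23 a4 a5
  row 3: a1 b32 b33 b34 a5
Rows 1 and 2 agree on P4; apply P4→P5 and equate their P5 entries.
Rows 1 and 2 agree on P5; apply P5→P3 and equate their P3 entries.
Rows 1 and 3 agree on P5; apply P5→P3 and equate their P3 entries.
Rows 1 and 2 agree on P4, P5; apply P4, P5→P2 and equate their P2 entries.
Rows 1 and 3 agree on P3; apply P3→P4 and equate their P4 entries.
Rows 1 and 3 agree on P4, P5; apply P4, P5→P2 and equate their P2 entries.
Row 3 is now all distinguished symbols — the join is lossless.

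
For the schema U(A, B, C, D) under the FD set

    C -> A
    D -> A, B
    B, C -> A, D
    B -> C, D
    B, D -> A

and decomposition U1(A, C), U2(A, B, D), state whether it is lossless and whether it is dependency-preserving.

Lossless test: (A)⁺ = {A}, which is a superkey of neither fragment — lossy.
Dependency preservation: the restricted closure of {B} across the fragments never reaches {C, D}, so B → C, D cannot be enforced without a join — not preserved.

lossy and not dependency-preserving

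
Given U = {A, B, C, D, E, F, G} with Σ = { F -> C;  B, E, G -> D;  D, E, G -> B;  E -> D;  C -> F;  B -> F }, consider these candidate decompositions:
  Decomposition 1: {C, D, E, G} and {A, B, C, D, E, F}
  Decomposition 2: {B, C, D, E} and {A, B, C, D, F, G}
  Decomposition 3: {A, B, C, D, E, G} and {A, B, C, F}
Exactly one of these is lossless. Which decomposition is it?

Decomposition 3

Decomposition 1: common = {C, D, E}, closure = {C, D, E, F} → lossy.
Decomposition 2: common = {B, C, D}, closure = {B, C, D, F} → lossy.
Decomposition 3: common = {A, B, C}, closure = {A, B, C, F} → lossless.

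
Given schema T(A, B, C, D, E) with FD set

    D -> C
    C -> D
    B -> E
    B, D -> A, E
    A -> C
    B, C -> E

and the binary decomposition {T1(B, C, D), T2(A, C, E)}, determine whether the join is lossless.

No

Common attributes: T1 ∩ T2 = {C}.
Closure of {C}: C → D applies, adding D. So (C)⁺ = {C, D}.
The closure contains neither all of T1 = {B, C, D} nor all of T2 = {A, C, E}, so the common attributes are not a superkey of either fragment. The join is lossy.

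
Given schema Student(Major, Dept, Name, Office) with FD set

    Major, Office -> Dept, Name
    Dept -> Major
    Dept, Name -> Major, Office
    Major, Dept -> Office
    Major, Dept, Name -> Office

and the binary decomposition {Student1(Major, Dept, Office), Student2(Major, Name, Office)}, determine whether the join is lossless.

Common attributes: Student1 ∩ Student2 = {Major, Office}.
Closure of {Major, Office}: Major, Office → Dept, Name applies, adding Dept, Name. So (Major, Office)⁺ = {Major, Dept, Name, Office}.
This closure contains every attribute of Student1, so Student1 ∩ Student2 → Student1. The join is lossless.

Yes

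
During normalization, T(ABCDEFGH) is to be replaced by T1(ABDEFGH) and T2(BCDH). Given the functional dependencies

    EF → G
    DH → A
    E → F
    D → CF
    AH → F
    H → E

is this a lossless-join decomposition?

Yes

Common attributes: T1 ∩ T2 = {BDH}.
Closure of {BDH}: DH → A applies, adding A; D → CF applies, adding CF; H → E applies, adding E; EF → G applies, adding G. So (BDH)⁺ = {ABCDEFGH}.
This closure contains every attribute of T1, so T1 ∩ T2 → T1. The join is lossless.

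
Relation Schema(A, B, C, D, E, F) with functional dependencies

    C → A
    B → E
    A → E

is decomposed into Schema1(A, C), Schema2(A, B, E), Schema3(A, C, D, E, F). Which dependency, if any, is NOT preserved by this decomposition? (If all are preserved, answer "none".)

none

C → A lies within Schema1.
B → E lies within Schema2.
A → E lies within Schema2.
Every dependency is enforceable on the fragments, so the decomposition is dependency-preserving.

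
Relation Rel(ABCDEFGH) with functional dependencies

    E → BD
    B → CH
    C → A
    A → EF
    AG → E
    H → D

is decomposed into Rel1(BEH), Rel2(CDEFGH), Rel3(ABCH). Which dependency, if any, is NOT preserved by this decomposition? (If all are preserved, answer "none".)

E → BD: restricted closure across fragments reaches BD.
B → CH lies within Rel3.
C → A lies within Rel3.
A → EF: restricted closure across fragments reaches EF.
AG → E: restricted closure across fragments reaches E.
H → D lies within Rel2.
Every dependency is enforceable on the fragments, so the decomposition is dependency-preserving.

none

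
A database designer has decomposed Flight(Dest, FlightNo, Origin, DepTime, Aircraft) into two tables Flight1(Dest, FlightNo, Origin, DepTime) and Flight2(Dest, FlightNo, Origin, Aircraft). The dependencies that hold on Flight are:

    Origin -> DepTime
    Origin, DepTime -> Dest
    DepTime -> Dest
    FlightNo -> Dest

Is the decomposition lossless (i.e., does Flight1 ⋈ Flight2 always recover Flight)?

Common attributes: Flight1 ∩ Flight2 = {Dest, FlightNo, Origin}.
Closure of {Dest, FlightNo, Origin}: Origin → DepTime applies, adding DepTime. So (Dest, FlightNo, Origin)⁺ = {Dest, FlightNo, Origin, DepTime}.
This closure contains every attribute of Flight1, so Flight1 ∩ Flight2 → Flight1. The join is lossless.

Yes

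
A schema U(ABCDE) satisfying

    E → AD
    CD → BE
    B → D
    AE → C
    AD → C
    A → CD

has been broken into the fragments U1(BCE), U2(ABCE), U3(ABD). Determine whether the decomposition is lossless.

Chase test. Columns are ABCDE; row i has aⱼ where attribute j ∈ Ui, else bᵢⱼ.
Initial tableau (one row per fragment):
  row 1: b11 a2 a3 b14 a5
  row 2: a1 a2 a3 b24 a5
  row 3: a1 a2 b33 a4 b35
Rows 1 and 2 agree on E; apply E→AD and equate their AD entries.
Rows 1 and 3 agree on B; apply B→D and equate their D entries.
Rows 1 and 3 agree on AD; apply AD→C and equate their C entries.
Rows 1 and 3 agree on CD; apply CD→BE and equate their BE entries.
Row 1 is now all distinguished symbols — the join is lossless.

Yes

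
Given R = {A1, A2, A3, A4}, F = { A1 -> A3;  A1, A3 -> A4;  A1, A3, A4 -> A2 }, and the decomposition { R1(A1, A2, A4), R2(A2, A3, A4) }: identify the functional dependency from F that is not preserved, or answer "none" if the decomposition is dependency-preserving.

Check A1 → A3: no single fragment contains all of {A1, A3}, and the restricted closure of {A1} across the fragments never reaches {A3}.
A1, A3 → A4 is preserved.
A1, A3, A4 → A2 is preserved.

A1 -> A3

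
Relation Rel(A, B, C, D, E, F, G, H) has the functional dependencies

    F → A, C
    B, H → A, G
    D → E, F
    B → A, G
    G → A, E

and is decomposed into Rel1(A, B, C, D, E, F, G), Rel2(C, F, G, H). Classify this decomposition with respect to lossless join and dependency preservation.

Lossless test: (C, F, G)⁺ = {A, C, E, F, G}, which is a superkey of neither fragment — lossy.
Dependency preservation: B, H → A, G is not contained in any single fragment, but the restricted closure of its left-hand side across the fragments still reaches the right-hand side; the remaining FDs each lie inside some fragment. All dependencies are preserved.

lossy but dependency-preserving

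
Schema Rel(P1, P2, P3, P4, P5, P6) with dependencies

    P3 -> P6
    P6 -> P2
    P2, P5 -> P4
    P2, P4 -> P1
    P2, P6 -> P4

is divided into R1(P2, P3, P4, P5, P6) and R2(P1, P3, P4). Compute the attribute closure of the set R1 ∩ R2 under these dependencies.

P1, P2, P3, P4, P6

R1 ∩ R2 = {P3, P4}.
P3 → P6 applies, adding P6
P6 → P2 applies, adding P2
P2, P4 → P1 applies, adding P1
Closure: {P1, P2, P3, P4, P6}.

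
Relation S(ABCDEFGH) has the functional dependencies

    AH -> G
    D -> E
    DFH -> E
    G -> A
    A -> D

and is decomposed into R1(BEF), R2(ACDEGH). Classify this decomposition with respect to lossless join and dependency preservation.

Lossless test: (E)⁺ = {E}, which is a superkey of neither fragment — lossy.
Dependency preservation: DFH → E is not contained in any single fragment, but the restricted closure of its left-hand side across the fragments still reaches the right-hand side; the remaining FDs each lie inside some fragment. All dependencies are preserved.

lossy but dependency-preserving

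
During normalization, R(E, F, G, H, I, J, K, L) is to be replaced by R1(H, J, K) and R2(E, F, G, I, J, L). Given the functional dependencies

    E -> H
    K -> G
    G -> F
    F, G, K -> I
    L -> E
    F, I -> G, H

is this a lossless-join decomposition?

No

Common attributes: R1 ∩ R2 = {J}.
No dependency enlarges {J}, so (J)⁺ = {J}.
The closure contains neither all of R1 = {H, J, K} nor all of R2 = {E, F, G, I, J, L}, so the common attributes are not a superkey of either fragment. The join is lossy.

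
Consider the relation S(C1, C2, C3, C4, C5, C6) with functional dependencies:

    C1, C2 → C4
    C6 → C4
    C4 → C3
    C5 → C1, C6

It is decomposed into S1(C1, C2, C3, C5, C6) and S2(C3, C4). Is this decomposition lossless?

No

Common attributes: S1 ∩ S2 = {C3}.
No dependency enlarges {C3}, so (C3)⁺ = {C3}.
The closure contains neither all of S1 = {C1, C2, C3, C5, C6} nor all of S2 = {C3, C4}, so the common attributes are not a superkey of either fragment. The join is lossy.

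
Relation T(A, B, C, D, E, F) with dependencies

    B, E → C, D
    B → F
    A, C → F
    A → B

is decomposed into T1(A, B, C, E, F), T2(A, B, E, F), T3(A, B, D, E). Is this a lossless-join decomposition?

Yes

Chase test. Columns are A, B, C, D, E, F; row i has aⱼ where attribute j ∈ Ti, else bᵢⱼ.
Initial tableau (one row per fragment):
  row 1: a1 a2 a3 b14 a5 a6
  row 2: a1 a2 b23 b24 a5 a6
  row 3: a1 a2 b33 a4 a5 b36
Rows 1 and 2 agree on B, E; apply B, E→C, D and equate their C, D entries.
Rows 1 and 3 agree on B, E; apply B, E→C, D and equate their C, D entries.
Rows 1 and 3 agree on B; apply B→F and equate their F entries.
Row 1 is now all distinguished symbols — the join is lossless.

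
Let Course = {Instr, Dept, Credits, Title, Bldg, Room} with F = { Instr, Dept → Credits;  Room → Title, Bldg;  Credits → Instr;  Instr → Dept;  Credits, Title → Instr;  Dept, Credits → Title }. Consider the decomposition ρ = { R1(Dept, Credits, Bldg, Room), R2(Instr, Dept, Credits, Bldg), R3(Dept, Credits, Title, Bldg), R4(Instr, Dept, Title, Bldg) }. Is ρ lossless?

Chase test. Columns are Instr, Dept, Credits, Title, Bldg, Room; row i has aⱼ where attribute j ∈ Ri, else bᵢⱼ.
Initial tableau (one row per fragment):
  row 1: b11 a2 a3 b14 a5 a6
  row 2: a1 a2 a3 b24 a5 b26
  row 3: b31 a2 a3 a4 a5 b36
  row 4: a1 a2 b43 a4 a5 b46
Rows 2 and 4 agree on Instr, Dept; apply Instr, Dept→Credits and equate their Credits entries.
Rows 1 and 2 agree on Credits; apply Credits→Instr and equate their Instr entries.
Rows 1 and 3 agree on Credits; apply Credits→Instr and equate their Instr entries.
Rows 1 and 2 agree on Dept, Credits; apply Dept, Credits→Title and equate their Title entries.
Rows 1 and 3 agree on Dept, Credits; apply Dept, Credits→Title and equate their Title entries.
Row 1 is now all distinguished symbols — the join is lossless.

Yes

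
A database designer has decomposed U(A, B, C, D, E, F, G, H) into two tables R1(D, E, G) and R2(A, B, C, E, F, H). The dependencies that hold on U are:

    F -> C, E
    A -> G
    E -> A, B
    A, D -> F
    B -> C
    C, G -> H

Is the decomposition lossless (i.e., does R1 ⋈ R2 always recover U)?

No

Common attributes: R1 ∩ R2 = {E}.
Closure of {E}: E → A, B applies, adding A, B; B → C applies, adding C; A → G applies, adding G; C, G → H applies, adding H. So (E)⁺ = {A, B, C, E, G, H}.
The closure contains neither all of R1 = {D, E, G} nor all of R2 = {A, B, C, E, F, H}, so the common attributes are not a superkey of either fragment. The join is lossy.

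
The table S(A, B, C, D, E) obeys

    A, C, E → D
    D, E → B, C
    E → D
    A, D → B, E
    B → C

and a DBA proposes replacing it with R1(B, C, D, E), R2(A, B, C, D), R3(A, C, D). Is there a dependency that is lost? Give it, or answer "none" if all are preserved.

A, D → B, E

Check A, D → B, E: no single fragment contains all of {A, B, D, E}, and the restricted closure of {A, D} across the fragments never reaches {B, E}.
A, C, E → D is preserved.
D, E → B, C is preserved.
E → D is preserved.
B → C is preserved.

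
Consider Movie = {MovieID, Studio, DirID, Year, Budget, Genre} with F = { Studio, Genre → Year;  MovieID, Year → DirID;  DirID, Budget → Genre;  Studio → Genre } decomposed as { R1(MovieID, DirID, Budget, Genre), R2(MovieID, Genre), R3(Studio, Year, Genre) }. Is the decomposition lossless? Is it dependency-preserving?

Lossless test (chase): applying each FD to every pair of rows produces no changes in the tableau, so no row becomes fully distinguished — the join is lossy.
Dependency preservation: the restricted closure of {MovieID, Year} across the fragments never reaches {DirID}, so MovieID, Year → DirID cannot be enforced without a join — not preserved.

lossy and not dependency-preserving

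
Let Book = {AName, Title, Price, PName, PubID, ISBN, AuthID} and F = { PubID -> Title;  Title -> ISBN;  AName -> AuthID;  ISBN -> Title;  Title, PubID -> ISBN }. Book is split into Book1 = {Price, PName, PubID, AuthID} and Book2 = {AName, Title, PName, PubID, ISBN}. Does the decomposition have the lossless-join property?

No

Common attributes: Book1 ∩ Book2 = {PName, PubID}.
Closure of {PName, PubID}: PubID → Title applies, adding Title; Title → ISBN applies, adding ISBN. So (PName, PubID)⁺ = {Title, PName, PubID, ISBN}.
The closure contains neither all of Book1 = {Price, PName, PubID, AuthID} nor all of Book2 = {AName, Title, PName, PubID, ISBN}, so the common attributes are not a superkey of either fragment. The join is lossy.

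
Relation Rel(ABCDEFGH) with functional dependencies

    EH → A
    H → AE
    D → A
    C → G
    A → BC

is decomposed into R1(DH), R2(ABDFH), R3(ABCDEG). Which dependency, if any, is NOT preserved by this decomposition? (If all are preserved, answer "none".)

Check H → AE: no single fragment contains all of {AEH}, and the restricted closure of {H} across the fragments never reaches {AE}.
EH → A is preserved.
D → A is preserved.
C → G is preserved.
A → BC is preserved.

H → AE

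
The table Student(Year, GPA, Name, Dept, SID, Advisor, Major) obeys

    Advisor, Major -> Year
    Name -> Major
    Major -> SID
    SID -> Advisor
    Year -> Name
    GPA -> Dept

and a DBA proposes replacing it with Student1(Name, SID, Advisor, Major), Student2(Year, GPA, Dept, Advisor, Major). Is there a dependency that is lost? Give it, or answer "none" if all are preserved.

Advisor, Major → Year lies within Student2.
Name → Major lies within Student1.
Major → SID lies within Student1.
SID → Advisor lies within Student1.
Year → Name: restricted closure across fragments reaches Name.
GPA → Dept lies within Student2.
Every dependency is enforceable on the fragments, so the decomposition is dependency-preserving.

none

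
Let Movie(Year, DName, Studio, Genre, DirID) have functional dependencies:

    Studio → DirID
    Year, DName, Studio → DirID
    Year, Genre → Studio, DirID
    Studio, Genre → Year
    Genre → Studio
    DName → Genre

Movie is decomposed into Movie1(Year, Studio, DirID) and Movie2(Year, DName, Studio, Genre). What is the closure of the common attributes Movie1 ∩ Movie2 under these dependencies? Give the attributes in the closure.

Movie1 ∩ Movie2 = {Year, Studio}.
Studio → DirID applies, adding DirID
Closure: {Year, Studio, DirID}.

Year, Studio, DirID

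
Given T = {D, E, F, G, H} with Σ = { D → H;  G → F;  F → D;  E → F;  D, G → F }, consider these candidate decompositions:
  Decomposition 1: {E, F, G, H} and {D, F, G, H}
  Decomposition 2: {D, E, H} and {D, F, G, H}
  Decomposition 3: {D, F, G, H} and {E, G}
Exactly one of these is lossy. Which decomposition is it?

Decomposition 2

Decomposition 1: common = {F, G, H}, closure = {D, F, G, H} → lossless.
Decomposition 2: common = {D, H}, closure = {D, H} → lossy.
Decomposition 3: common = {G}, closure = {D, F, G, H} → lossless.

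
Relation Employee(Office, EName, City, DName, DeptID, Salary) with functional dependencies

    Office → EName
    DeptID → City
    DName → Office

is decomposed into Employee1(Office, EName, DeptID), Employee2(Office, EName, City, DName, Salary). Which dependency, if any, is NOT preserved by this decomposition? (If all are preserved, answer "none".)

DeptID → City

Check DeptID → City: no single fragment contains all of {City, DeptID}, and the restricted closure of {DeptID} across the fragments never reaches {City}.
Office → EName is preserved.
DName → Office is preserved.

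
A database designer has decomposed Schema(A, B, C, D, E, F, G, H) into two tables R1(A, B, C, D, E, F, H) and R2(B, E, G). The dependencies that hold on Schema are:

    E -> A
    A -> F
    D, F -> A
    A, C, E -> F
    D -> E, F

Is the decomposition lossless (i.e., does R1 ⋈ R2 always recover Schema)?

No

Common attributes: R1 ∩ R2 = {B, E}.
Closure of {B, E}: E → A applies, adding A; A → F applies, adding F. So (B, E)⁺ = {A, B, E, F}.
The closure contains neither all of R1 = {A, B, C, D, E, F, H} nor all of R2 = {B, E, G}, so the common attributes are not a superkey of either fragment. The join is lossy.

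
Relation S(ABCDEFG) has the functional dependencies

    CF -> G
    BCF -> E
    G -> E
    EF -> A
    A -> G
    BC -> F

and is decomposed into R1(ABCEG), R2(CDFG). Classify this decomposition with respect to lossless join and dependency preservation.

lossy and not dependency-preserving

Lossless test: (CG)⁺ = {CEG}, which is a superkey of neither fragment — lossy.
Dependency preservation: the restricted closure of {EF} across the fragments never reaches {A}, so EF → A cannot be enforced without a join — not preserved.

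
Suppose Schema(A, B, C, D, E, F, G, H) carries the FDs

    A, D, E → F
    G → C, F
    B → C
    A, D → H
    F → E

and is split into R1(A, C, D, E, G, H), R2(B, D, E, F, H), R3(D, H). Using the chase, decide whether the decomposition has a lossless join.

Chase test. Columns are A, B, C, D, E, F, G, H; row i has aⱼ where attribute j ∈ Ri, else bᵢⱼ.
Initial tableau (one row per fragment):
  row 1: a1 b12 a3 a4 a5 b16 a7 a8
  row 2: b21 a2 b23 a4 a5 a6 b27 a8
  row 3: b31 b32 b33 a4 b35 b36 b37 a8
No row becomes fully distinguished — the join is lossy.

No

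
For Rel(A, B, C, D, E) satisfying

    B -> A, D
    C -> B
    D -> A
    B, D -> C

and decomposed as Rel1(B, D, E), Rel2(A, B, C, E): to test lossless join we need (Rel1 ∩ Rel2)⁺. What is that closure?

Rel1 ∩ Rel2 = {B, E}.
B → A, D applies, adding A, D
B, D → C applies, adding C
Closure: {A, B, C, D, E}.

A, B, C, D, E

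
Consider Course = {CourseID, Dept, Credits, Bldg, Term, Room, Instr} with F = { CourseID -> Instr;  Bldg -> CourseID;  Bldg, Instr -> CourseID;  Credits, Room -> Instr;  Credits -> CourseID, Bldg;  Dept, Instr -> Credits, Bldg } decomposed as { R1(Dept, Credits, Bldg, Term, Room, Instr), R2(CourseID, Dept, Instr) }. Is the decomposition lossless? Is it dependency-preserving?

Lossless test: (Dept, Instr)⁺ = {CourseID, Dept, Credits, Bldg, Instr}, which contains all of one fragment — lossless.
Dependency preservation: the restricted closure of {Bldg} across the fragments never reaches {CourseID}, so Bldg → CourseID cannot be enforced without a join — not preserved.

lossless but not dependency-preserving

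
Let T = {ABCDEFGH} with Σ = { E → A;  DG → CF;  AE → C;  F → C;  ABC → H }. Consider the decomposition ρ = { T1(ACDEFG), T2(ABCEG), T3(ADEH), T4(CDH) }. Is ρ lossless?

Chase test. Columns are ABCDEFGH; row i has aⱼ where attribute j ∈ Ti, else bᵢⱼ.
Initial tableau (one row per fragment):
  row 1: a1 b12 a3 a4 a5 a6 a7 b18
  row 2: a1 a2 a3 b24 a5 b26 a7 b28
  row 3: a1 b32 b33 a4 a5 b36 b37 a8
  row 4: b41 b42 a3 a4 b45 b46 b47 a8
Rows 1 and 3 agree on AE; apply AE→C and equate their C entries.
No row becomes fully distinguished — the join is lossy.

No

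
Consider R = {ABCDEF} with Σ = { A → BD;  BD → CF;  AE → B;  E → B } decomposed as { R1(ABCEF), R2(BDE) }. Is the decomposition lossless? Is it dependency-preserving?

Lossless test: (BE)⁺ = {BE}, which is a superkey of neither fragment — lossy.
Dependency preservation: the restricted closure of {A} across the fragments never reaches {BD}, so A → BD cannot be enforced without a join — not preserved.

lossy and not dependency-preserving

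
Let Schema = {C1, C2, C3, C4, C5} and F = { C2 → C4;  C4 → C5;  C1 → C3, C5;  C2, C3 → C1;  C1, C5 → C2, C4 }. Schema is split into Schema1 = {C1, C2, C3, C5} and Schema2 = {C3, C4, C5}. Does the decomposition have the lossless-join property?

Common attributes: Schema1 ∩ Schema2 = {C3, C5}.
No dependency enlarges {C3, C5}, so (C3, C5)⁺ = {C3, C5}.
The closure contains neither all of Schema1 = {C1, C2, C3, C5} nor all of Schema2 = {C3, C4, C5}, so the common attributes are not a superkey of either fragment. The join is lossy.

No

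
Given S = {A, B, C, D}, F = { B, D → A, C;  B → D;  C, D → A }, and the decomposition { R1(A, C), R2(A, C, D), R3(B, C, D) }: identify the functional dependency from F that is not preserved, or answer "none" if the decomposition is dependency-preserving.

B, D → A, C: restricted closure across fragments reaches A, C.
B → D lies within R3.
C, D → A lies within R2.
Every dependency is enforceable on the fragments, so the decomposition is dependency-preserving.

none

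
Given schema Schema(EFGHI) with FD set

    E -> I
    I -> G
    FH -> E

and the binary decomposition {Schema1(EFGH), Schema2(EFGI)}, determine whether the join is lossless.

Yes

Common attributes: Schema1 ∩ Schema2 = {EFG}.
Closure of {EFG}: E → I applies, adding I. So (EFG)⁺ = {EFGI}.
This closure contains every attribute of Schema2, so Schema1 ∩ Schema2 → Schema2. The join is lossless.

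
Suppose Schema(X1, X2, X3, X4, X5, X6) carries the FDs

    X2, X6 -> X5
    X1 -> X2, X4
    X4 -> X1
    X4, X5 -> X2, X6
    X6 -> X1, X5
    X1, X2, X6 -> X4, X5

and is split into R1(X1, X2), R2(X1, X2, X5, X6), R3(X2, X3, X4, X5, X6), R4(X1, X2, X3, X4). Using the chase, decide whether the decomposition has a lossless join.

Yes

Chase test. Columns are X1, X2, X3, X4, X5, X6; row i has aⱼ where attribute j ∈ Ri, else bᵢⱼ.
Initial tableau (one row per fragment):
  row 1: a1 a2 b13 b14 b15 b16
  row 2: a1 a2 b23 b24 a5 a6
  row 3: b31 a2 a3 a4 a5 a6
  row 4: a1 a2 a3 a4 b45 b46
Rows 1 and 2 agree on X1; apply X1→X2, X4 and equate their X2, X4 entries.
Rows 1 and 4 agree on X1; apply X1→X2, X4 and equate their X2, X4 entries.
Rows 1 and 3 agree on X4; apply X4→X1 and equate their X1 entries.
Row 3 is now all distinguished symbols — the join is lossless.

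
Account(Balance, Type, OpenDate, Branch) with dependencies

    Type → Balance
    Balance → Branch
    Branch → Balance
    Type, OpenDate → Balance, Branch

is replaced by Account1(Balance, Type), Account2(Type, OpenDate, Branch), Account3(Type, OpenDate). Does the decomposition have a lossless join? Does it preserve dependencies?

lossless but not dependency-preserving

Lossless test (chase): Rows 1 and 2 agree on Type; apply Type→Balance and equate their Balance entries. Rows 1 and 3 agree on Type; apply Type→Balance and equate their Balance entries. Rows 1 and 2 agree on Balance; apply Balance→Branch and equate their Branch entries. Rows 1 and 3 agree on Balance; apply Balance→Branch and equate their Branch entries. Row 2 is now all distinguished symbols — the join is lossless.
Dependency preservation: the restricted closure of {Balance} across the fragments never reaches {Branch}, so Balance → Branch cannot be enforced without a join — not preserved.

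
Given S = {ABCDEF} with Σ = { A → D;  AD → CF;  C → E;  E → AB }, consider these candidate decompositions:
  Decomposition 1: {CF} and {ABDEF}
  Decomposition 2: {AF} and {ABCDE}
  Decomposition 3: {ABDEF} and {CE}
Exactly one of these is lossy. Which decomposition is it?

Decomposition 1: common = {F}, closure = {F} → lossy.
Decomposition 2: common = {A}, closure = {ABCDEF} → lossless.
Decomposition 3: common = {E}, closure = {ABCDEF} → lossless.

Decomposition 1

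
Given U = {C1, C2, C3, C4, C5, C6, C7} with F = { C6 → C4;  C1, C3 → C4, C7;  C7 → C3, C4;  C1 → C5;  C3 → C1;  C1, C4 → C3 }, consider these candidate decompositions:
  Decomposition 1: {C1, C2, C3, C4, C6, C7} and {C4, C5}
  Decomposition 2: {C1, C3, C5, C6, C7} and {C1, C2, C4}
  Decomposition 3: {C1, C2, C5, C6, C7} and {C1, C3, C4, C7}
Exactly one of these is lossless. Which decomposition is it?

Decomposition 3

Decomposition 1: common = {C4}, closure = {C4} → lossy.
Decomposition 2: common = {C1}, closure = {C1, C5} → lossy.
Decomposition 3: common = {C1, C7}, closure = {C1, C3, C4, C5, C7} → lossless.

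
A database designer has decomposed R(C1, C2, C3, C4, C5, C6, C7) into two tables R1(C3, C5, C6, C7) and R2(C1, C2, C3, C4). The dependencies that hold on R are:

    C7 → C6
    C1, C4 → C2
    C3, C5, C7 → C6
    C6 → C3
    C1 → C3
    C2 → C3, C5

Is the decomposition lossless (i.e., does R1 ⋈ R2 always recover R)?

No

Common attributes: R1 ∩ R2 = {C3}.
No dependency enlarges {C3}, so (C3)⁺ = {C3}.
The closure contains neither all of R1 = {C3, C5, C6, C7} nor all of R2 = {C1, C2, C3, C4}, so the common attributes are not a superkey of either fragment. The join is lossy.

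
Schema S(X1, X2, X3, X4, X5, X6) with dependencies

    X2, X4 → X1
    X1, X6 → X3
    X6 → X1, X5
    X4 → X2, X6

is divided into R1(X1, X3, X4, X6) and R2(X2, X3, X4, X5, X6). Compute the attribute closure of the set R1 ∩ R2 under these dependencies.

X1, X2, X3, X4, X5, X6

R1 ∩ R2 = {X3, X4, X6}.
X6 → X1, X5 applies, adding X1, X5
X4 → X2, X6 applies, adding X2
Closure: {X1, X2, X3, X4, X5, X6}.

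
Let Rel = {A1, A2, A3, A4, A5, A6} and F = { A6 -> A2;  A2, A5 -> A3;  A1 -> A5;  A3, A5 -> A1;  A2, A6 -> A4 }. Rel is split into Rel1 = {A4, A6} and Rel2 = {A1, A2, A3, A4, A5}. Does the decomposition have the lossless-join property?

No

Common attributes: Rel1 ∩ Rel2 = {A4}.
No dependency enlarges {A4}, so (A4)⁺ = {A4}.
The closure contains neither all of Rel1 = {A4, A6} nor all of Rel2 = {A1, A2, A3, A4, A5}, so the common attributes are not a superkey of either fragment. The join is lossy.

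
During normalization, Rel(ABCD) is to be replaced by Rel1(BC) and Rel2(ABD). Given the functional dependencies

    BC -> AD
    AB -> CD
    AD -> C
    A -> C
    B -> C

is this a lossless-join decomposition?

Yes

Common attributes: Rel1 ∩ Rel2 = {B}.
Closure of {B}: B → C applies, adding C; BC → AD applies, adding AD. So (B)⁺ = {ABCD}.
This closure contains every attribute of Rel1, so Rel1 ∩ Rel2 → Rel1. The join is lossless.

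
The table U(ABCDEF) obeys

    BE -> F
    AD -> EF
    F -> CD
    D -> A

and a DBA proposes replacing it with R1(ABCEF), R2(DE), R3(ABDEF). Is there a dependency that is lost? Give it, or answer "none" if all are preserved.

none

BE → F lies within R1.
AD → EF lies within R3.
F → CD: restricted closure across fragments reaches CD.
D → A lies within R3.
Every dependency is enforceable on the fragments, so the decomposition is dependency-preserving.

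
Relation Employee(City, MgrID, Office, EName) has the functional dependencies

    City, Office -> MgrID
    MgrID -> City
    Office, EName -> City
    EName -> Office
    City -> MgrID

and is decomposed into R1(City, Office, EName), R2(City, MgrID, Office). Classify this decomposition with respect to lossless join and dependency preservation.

lossless and dependency-preserving

Lossless test: (City, Office)⁺ = {City, MgrID, Office}, which contains all of one fragment — lossless.
Dependency preservation: every FD's attributes lie within a single fragment, so each can be enforced locally — preserved.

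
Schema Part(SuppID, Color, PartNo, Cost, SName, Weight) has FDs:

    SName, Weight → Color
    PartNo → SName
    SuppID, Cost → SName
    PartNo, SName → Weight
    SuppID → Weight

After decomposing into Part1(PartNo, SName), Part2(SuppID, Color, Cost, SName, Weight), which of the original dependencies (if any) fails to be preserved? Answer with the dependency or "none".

PartNo, SName → Weight

Check PartNo, SName → Weight: no single fragment contains all of {PartNo, SName, Weight}, and the restricted closure of {PartNo, SName} across the fragments never reaches {Weight}.
SName, Weight → Color is preserved.
PartNo → SName is preserved.
SuppID, Cost → SName is preserved.
SuppID → Weight is preserved.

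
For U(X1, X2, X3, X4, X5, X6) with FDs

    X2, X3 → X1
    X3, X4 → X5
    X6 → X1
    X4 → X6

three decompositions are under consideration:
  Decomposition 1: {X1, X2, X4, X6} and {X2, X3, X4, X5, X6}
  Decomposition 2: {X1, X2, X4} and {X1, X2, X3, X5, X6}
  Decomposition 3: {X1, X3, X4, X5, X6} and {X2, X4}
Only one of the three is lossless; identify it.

Decomposition 1

Decomposition 1: common = {X2, X4, X6}, closure = {X1, X2, X4, X6} → lossless.
Decomposition 2: common = {X1, X2}, closure = {X1, X2} → lossy.
Decomposition 3: common = {X4}, closure = {X1, X4, X6} → lossy.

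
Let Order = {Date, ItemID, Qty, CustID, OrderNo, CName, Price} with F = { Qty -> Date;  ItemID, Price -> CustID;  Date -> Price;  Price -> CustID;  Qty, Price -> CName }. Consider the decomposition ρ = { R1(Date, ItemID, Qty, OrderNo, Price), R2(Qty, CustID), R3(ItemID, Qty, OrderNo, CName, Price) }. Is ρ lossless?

Chase test. Columns are Date, ItemID, Qty, CustID, OrderNo, CName, Price; row i has aⱼ where attribute j ∈ Ri, else bᵢⱼ.
Initial tableau (one row per fragment):
  row 1: a1 a2 a3 b14 a5 b16 a7
  row 2: b21 b22 a3 a4 b25 b26 b27
  row 3: b31 a2 a3 b34 a5 a6 a7
Rows 1 and 2 agree on Qty; apply Qty→Date and equate their Date entries.
Rows 1 and 3 agree on Qty; apply Qty→Date and equate their Date entries.
Rows 1 and 3 agree on ItemID, Price; apply ItemID, Price→CustID and equate their CustID entries.
Rows 1 and 2 agree on Date; apply Date→Price and equate their Price entries.
Rows 1 and 2 agree on Price; apply Price→CustID and equate their CustID entries.
Rows 1 and 2 agree on Qty, Price; apply Qty, Price→CName and equate their CName entries.
Rows 1 and 3 agree on Qty, Price; apply Qty, Price→CName and equate their CName entries.
Row 1 is now all distinguished symbols — the join is lossless.

Yes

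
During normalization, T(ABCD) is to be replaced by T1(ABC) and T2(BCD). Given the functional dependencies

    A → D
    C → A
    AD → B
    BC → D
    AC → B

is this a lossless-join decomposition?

Yes

Common attributes: T1 ∩ T2 = {BC}.
Closure of {BC}: C → A applies, adding A; BC → D applies, adding D. So (BC)⁺ = {ABCD}.
This closure contains every attribute of T1, so T1 ∩ T2 → T1. The join is lossless.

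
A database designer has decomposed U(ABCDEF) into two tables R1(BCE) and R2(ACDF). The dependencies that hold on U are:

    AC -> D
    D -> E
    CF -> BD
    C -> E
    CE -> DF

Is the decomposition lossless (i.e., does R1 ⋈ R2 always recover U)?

Yes

Common attributes: R1 ∩ R2 = {C}.
Closure of {C}: C → E applies, adding E; CE → DF applies, adding DF; CF → BD applies, adding B. So (C)⁺ = {BCDEF}.
This closure contains every attribute of R1, so R1 ∩ R2 → R1. The join is lossless.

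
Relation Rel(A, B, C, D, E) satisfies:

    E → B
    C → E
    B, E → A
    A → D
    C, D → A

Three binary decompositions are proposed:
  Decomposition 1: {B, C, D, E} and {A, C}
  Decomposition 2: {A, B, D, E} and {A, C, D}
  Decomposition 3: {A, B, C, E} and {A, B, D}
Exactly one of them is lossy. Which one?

Decomposition 1: common = {C}, closure = {A, B, C, D, E} → lossless.
Decomposition 2: common = {A, D}, closure = {A, D} → lossy.
Decomposition 3: common = {A, B}, closure = {A, B, D} → lossless.

Decomposition 2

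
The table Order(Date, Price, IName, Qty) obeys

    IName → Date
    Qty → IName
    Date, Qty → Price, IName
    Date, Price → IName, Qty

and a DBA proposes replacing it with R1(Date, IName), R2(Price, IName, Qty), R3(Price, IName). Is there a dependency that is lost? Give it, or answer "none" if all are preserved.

Check Date, Price → IName, Qty: no single fragment contains all of {Date, Price, IName, Qty}, and the restricted closure of {Date, Price} across the fragments never reaches {IName, Qty}.
IName → Date is preserved.
Qty → IName is preserved.
Date, Qty → Price, IName is preserved.

Date, Price → IName, Qty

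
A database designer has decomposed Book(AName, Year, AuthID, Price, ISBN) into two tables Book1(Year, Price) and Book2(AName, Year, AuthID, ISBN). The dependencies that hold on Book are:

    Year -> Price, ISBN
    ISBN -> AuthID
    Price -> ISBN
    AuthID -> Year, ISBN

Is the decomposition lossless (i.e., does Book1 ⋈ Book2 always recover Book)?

Yes

Common attributes: Book1 ∩ Book2 = {Year}.
Closure of {Year}: Year → Price, ISBN applies, adding Price, ISBN; ISBN → AuthID applies, adding AuthID. So (Year)⁺ = {Year, AuthID, Price, ISBN}.
This closure contains every attribute of Book1, so Book1 ∩ Book2 → Book1. The join is lossless.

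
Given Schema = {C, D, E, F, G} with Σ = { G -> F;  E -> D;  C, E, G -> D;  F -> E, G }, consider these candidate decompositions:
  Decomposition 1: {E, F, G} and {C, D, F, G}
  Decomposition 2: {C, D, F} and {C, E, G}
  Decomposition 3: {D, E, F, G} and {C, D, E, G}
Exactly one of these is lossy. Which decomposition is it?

Decomposition 2

Decomposition 1: common = {F, G}, closure = {D, E, F, G} → lossless.
Decomposition 2: common = {C}, closure = {C} → lossy.
Decomposition 3: common = {D, E, G}, closure = {D, E, F, G} → lossless.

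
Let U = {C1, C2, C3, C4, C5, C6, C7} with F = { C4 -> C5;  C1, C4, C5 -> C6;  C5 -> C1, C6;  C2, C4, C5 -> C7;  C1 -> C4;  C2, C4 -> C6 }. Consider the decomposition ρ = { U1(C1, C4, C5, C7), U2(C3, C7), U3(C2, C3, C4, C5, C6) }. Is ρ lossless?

Chase test. Columns are C1, C2, C3, C4, C5, C6, C7; row i has aⱼ where attribute j ∈ Ui, else bᵢⱼ.
Initial tableau (one row per fragment):
  row 1: a1 b12 b13 a4 a5 b16 a7
  row 2: b21 b22 a3 b24 b25 b26 a7
  row 3: b31 a2 a3 a4 a5 a6 b37
Rows 1 and 3 agree on C5; apply C5→C1, C6 and equate their C1, C6 entries.
No row becomes fully distinguished — the join is lossy.

No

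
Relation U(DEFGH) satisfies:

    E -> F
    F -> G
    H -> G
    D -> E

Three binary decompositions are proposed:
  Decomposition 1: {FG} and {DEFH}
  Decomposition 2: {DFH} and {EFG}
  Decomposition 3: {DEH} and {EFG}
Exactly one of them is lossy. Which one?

Decomposition 1: common = {F}, closure = {FG} → lossless.
Decomposition 2: common = {F}, closure = {FG} → lossy.
Decomposition 3: common = {E}, closure = {EFG} → lossless.

Decomposition 2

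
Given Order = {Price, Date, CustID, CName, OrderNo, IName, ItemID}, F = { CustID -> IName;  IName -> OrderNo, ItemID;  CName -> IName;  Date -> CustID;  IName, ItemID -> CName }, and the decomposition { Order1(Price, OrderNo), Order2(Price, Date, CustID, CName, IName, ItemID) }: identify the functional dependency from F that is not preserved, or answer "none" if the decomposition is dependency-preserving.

IName -> OrderNo, ItemID

Check IName → OrderNo, ItemID: no single fragment contains all of {OrderNo, IName, ItemID}, and the restricted closure of {IName} across the fragments never reaches {OrderNo, ItemID}.
CustID → IName is preserved.
CName → IName is preserved.
Date → CustID is preserved.
IName, ItemID → CName is preserved.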